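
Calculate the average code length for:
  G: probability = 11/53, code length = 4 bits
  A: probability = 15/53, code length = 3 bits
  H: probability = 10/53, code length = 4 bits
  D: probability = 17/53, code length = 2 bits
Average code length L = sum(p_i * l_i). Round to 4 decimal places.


Weighted contributions p_i * l_i:
  G: (11/53) * 4 = 44/53
  A: (15/53) * 3 = 45/53
  H: (10/53) * 4 = 40/53
  D: (17/53) * 2 = 34/53
Sum = (44 + 45 + 40 + 34)/53 = 163/53

L = 163/53 = 3.0755 bits/symbol


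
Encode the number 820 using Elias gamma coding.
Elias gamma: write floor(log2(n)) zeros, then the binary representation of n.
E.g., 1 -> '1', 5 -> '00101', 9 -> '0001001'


num_bits = floor(log2(820)) + 1 = 10
leading_zeros = num_bits - 1 = 9
binary(820) = 1100110100

Elias gamma(820) = '000000000' + '1100110100' = 0000000001100110100 (19 bits)


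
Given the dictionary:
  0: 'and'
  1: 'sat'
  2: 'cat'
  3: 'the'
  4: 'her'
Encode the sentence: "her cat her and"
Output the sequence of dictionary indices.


Look up each word in the dictionary:
  'her' -> 4
  'cat' -> 2
  'her' -> 4
  'and' -> 0

Encoded: [4, 2, 4, 0]


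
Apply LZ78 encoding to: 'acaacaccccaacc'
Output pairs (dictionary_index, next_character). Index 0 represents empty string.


LZ78 encoding steps:
Dictionary: {0: ''}
Step 1: w='' (idx 0), next='a' -> output (0, 'a'), add 'a' as idx 1
Step 2: w='' (idx 0), next='c' -> output (0, 'c'), add 'c' as idx 2
Step 3: w='a' (idx 1), next='a' -> output (1, 'a'), add 'aa' as idx 3
Step 4: w='c' (idx 2), next='a' -> output (2, 'a'), add 'ca' as idx 4
Step 5: w='c' (idx 2), next='c' -> output (2, 'c'), add 'cc' as idx 5
Step 6: w='cc' (idx 5), next='a' -> output (5, 'a'), add 'cca' as idx 6
Step 7: w='a' (idx 1), next='c' -> output (1, 'c'), add 'ac' as idx 7
Step 8: w='c' (idx 2), end of input -> output (2, '')


Encoded: [(0, 'a'), (0, 'c'), (1, 'a'), (2, 'a'), (2, 'c'), (5, 'a'), (1, 'c'), (2, '')]


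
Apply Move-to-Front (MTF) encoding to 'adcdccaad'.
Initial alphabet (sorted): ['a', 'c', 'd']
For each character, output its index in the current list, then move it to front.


MTF encoding:
'a': index 0 in ['a', 'c', 'd'] -> ['a', 'c', 'd']
'd': index 2 in ['a', 'c', 'd'] -> ['d', 'a', 'c']
'c': index 2 in ['d', 'a', 'c'] -> ['c', 'd', 'a']
'd': index 1 in ['c', 'd', 'a'] -> ['d', 'c', 'a']
'c': index 1 in ['d', 'c', 'a'] -> ['c', 'd', 'a']
'c': index 0 in ['c', 'd', 'a'] -> ['c', 'd', 'a']
'a': index 2 in ['c', 'd', 'a'] -> ['a', 'c', 'd']
'a': index 0 in ['a', 'c', 'd'] -> ['a', 'c', 'd']
'd': index 2 in ['a', 'c', 'd'] -> ['d', 'a', 'c']


Output: [0, 2, 2, 1, 1, 0, 2, 0, 2]


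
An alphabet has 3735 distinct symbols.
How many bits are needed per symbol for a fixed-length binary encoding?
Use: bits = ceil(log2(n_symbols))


log2(3735) = 11.8669
Bracket: 2^11 = 2048 < 3735 <= 2^12 = 4096
So ceil(log2(3735)) = 12

bits = ceil(log2(3735)) = ceil(11.8669) = 12 bits


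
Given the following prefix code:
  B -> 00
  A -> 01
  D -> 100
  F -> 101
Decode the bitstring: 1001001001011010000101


Decoding step by step:
Bits 100 -> D
Bits 100 -> D
Bits 100 -> D
Bits 101 -> F
Bits 101 -> F
Bits 00 -> B
Bits 00 -> B
Bits 101 -> F


Decoded message: DDDFFBBF


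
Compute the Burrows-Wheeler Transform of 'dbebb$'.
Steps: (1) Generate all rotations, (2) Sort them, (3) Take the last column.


Rotations (sorted):
  0: $dbebb -> last char: b
  1: b$dbeb -> last char: b
  2: bb$dbe -> last char: e
  3: bebb$d -> last char: d
  4: dbebb$ -> last char: $
  5: ebb$db -> last char: b


BWT = bbed$b


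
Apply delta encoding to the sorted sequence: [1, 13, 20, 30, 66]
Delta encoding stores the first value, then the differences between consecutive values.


First value: 1
Deltas:
  13 - 1 = 12
  20 - 13 = 7
  30 - 20 = 10
  66 - 30 = 36


Delta encoded: [1, 12, 7, 10, 36]


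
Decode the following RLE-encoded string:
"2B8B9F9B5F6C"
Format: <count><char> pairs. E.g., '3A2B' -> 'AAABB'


Expanding each <count><char> pair:
  2B -> 'BB'
  8B -> 'BBBBBBBB'
  9F -> 'FFFFFFFFF'
  9B -> 'BBBBBBBBB'
  5F -> 'FFFFF'
  6C -> 'CCCCCC'

Decoded = BBBBBBBBBBFFFFFFFFFBBBBBBBBBFFFFFCCCCCC


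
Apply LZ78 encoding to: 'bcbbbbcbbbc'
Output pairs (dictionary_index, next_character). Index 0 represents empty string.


LZ78 encoding steps:
Dictionary: {0: ''}
Step 1: w='' (idx 0), next='b' -> output (0, 'b'), add 'b' as idx 1
Step 2: w='' (idx 0), next='c' -> output (0, 'c'), add 'c' as idx 2
Step 3: w='b' (idx 1), next='b' -> output (1, 'b'), add 'bb' as idx 3
Step 4: w='bb' (idx 3), next='c' -> output (3, 'c'), add 'bbc' as idx 4
Step 5: w='bb' (idx 3), next='b' -> output (3, 'b'), add 'bbb' as idx 5
Step 6: w='c' (idx 2), end of input -> output (2, '')


Encoded: [(0, 'b'), (0, 'c'), (1, 'b'), (3, 'c'), (3, 'b'), (2, '')]


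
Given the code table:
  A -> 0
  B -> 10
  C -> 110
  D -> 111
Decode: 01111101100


Decoding:
0 -> A
111 -> D
110 -> C
110 -> C
0 -> A


Result: ADCCA


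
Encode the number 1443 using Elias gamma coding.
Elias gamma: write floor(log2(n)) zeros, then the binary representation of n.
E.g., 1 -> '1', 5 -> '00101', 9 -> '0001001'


num_bits = floor(log2(1443)) + 1 = 11
leading_zeros = num_bits - 1 = 10
binary(1443) = 10110100011

Elias gamma(1443) = '0000000000' + '10110100011' = 000000000010110100011 (21 bits)


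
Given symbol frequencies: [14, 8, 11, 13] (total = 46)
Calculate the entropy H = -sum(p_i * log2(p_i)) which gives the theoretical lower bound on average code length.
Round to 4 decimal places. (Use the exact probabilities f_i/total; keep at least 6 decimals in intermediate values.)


Per-symbol terms -p_i * log2(p_i) with p_i = f_i/46:
  p = 14/46 = 0.304348: log2(p) = -1.716207, -p*log2(p) = 0.522324
  p = 8/46 = 0.173913: log2(p) = -2.523562, -p*log2(p) = 0.438880
  p = 11/46 = 0.239130: log2(p) = -2.064130, -p*log2(p) = 0.493596
  p = 13/46 = 0.282609: log2(p) = -1.823122, -p*log2(p) = 0.515230
H = 0.522324 + 0.438880 + 0.493596 + 0.515230 = 1.970030

H = 1.97 bits/symbol


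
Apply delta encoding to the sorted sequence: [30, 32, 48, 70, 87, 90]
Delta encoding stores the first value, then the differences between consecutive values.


First value: 30
Deltas:
  32 - 30 = 2
  48 - 32 = 16
  70 - 48 = 22
  87 - 70 = 17
  90 - 87 = 3


Delta encoded: [30, 2, 16, 22, 17, 3]


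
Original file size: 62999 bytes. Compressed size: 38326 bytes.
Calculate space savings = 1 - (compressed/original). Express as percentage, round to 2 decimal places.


ratio = compressed/original = 38326/62999 = 0.608359
savings = 1 - ratio = 1 - 0.608359 = 0.391641
as a percentage: 0.391641 * 100 = 39.16%

Space savings = 1 - 38326/62999 = 39.16%


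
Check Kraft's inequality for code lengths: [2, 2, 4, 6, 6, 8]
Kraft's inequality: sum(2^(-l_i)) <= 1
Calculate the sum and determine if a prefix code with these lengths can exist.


Sum = 2^(-2) + 2^(-2) + 2^(-4) + 2^(-6) + 2^(-6) + 2^(-8)
    = 0.25 + 0.25 + 0.0625 + 0.015625 + 0.015625 + 0.00390625
    = 153/256 = 0.59765625
Since 0.59765625 <= 1, Kraft's inequality IS satisfied.
A prefix code with these lengths CAN exist.

Kraft sum = 0.59765625. Satisfied.


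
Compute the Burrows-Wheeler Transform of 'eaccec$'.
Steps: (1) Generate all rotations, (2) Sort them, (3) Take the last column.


Rotations (sorted):
  0: $eaccec -> last char: c
  1: accec$e -> last char: e
  2: c$eacce -> last char: e
  3: ccec$ea -> last char: a
  4: cec$eac -> last char: c
  5: eaccec$ -> last char: $
  6: ec$eacc -> last char: c


BWT = ceeac$c


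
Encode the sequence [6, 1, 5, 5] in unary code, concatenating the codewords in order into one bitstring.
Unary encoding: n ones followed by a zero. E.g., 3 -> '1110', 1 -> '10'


Encode each number as n ones followed by a terminating 0:
  6 -> 1111110 (7 bits)
  1 -> 10 (2 bits)
  5 -> 111110 (6 bits)
  5 -> 111110 (6 bits)
Total length = 7 + 2 + 6 + 6 = 21 bits.

Unary([6, 1, 5, 5]) = 111111010111110111110 (21 bits)


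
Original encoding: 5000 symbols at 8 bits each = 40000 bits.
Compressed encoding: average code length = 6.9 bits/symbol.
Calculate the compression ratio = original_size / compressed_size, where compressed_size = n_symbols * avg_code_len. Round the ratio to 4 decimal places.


original_size = n_symbols * orig_bits = 5000 * 8 = 40000 bits
compressed_size = n_symbols * avg_code_len = 5000 * 6.9 = 34500.0 bits
ratio = original_size / compressed_size = 40000 / 34500.0 = 1.1594

Compression ratio = 1.1594


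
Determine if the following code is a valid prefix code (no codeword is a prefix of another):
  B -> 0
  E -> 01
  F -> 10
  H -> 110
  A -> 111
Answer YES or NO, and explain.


Checking each pair (does one codeword prefix another?):
  B='0' vs E='01': prefix -- VIOLATION

NO -- this is NOT a valid prefix code. B (0) is a prefix of E (01).


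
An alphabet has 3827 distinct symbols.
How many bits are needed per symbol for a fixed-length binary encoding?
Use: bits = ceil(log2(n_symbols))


log2(3827) = 11.902
Bracket: 2^11 = 2048 < 3827 <= 2^12 = 4096
So ceil(log2(3827)) = 12

bits = ceil(log2(3827)) = ceil(11.902) = 12 bits


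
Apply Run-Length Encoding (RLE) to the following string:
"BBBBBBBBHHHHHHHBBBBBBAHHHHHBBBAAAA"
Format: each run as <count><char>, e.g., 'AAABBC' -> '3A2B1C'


Scanning runs left to right:
  i=0: run of 'B' x 8 -> '8B'
  i=8: run of 'H' x 7 -> '7H'
  i=15: run of 'B' x 6 -> '6B'
  i=21: run of 'A' x 1 -> '1A'
  i=22: run of 'H' x 5 -> '5H'
  i=27: run of 'B' x 3 -> '3B'
  i=30: run of 'A' x 4 -> '4A'

RLE = 8B7H6B1A5H3B4A


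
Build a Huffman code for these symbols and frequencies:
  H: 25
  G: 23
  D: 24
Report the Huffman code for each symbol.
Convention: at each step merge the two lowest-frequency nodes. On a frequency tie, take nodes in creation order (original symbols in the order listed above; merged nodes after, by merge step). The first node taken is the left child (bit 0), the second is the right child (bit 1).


Huffman tree construction:
Step 1: Merge G(23) + D(24) = 47
Step 2: Merge H(25) + (G+D)(47) = 72
Read each symbol's code off the tree from the root (left child = 0, right child = 1).

Codes:
  H: 0 (length 1)
  G: 10 (length 2)
  D: 11 (length 2)
Average code length: 119/72 = 1.6528 bits/symbol


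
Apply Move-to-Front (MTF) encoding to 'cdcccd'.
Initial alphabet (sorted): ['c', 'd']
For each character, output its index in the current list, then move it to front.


MTF encoding:
'c': index 0 in ['c', 'd'] -> ['c', 'd']
'd': index 1 in ['c', 'd'] -> ['d', 'c']
'c': index 1 in ['d', 'c'] -> ['c', 'd']
'c': index 0 in ['c', 'd'] -> ['c', 'd']
'c': index 0 in ['c', 'd'] -> ['c', 'd']
'd': index 1 in ['c', 'd'] -> ['d', 'c']


Output: [0, 1, 1, 0, 0, 1]


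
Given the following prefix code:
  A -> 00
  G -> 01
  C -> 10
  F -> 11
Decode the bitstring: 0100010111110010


Decoding step by step:
Bits 01 -> G
Bits 00 -> A
Bits 01 -> G
Bits 01 -> G
Bits 11 -> F
Bits 11 -> F
Bits 00 -> A
Bits 10 -> C


Decoded message: GAGGFFAC


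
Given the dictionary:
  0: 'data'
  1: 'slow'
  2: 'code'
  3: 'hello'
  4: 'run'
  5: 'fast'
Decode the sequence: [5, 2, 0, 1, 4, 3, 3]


Look up each index in the dictionary:
  5 -> 'fast'
  2 -> 'code'
  0 -> 'data'
  1 -> 'slow'
  4 -> 'run'
  3 -> 'hello'
  3 -> 'hello'

Decoded: "fast code data slow run hello hello"


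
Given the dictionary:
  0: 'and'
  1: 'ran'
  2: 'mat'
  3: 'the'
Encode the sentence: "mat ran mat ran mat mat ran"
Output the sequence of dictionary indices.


Look up each word in the dictionary:
  'mat' -> 2
  'ran' -> 1
  'mat' -> 2
  'ran' -> 1
  'mat' -> 2
  'mat' -> 2
  'ran' -> 1

Encoded: [2, 1, 2, 1, 2, 2, 1]


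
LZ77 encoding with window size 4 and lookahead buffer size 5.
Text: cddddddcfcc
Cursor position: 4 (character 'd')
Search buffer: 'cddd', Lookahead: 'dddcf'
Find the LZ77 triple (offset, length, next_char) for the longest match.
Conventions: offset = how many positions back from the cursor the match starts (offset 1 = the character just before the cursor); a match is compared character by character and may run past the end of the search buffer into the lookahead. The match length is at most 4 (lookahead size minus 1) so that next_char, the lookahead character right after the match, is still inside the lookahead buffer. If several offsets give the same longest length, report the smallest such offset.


Try each offset into the search buffer:
  offset=1 (pos 3, char 'd'): match length 3
  offset=2 (pos 2, char 'd'): match length 3
  offset=3 (pos 1, char 'd'): match length 3
  offset=4 (pos 0, char 'c'): match length 0
Longest match has length 3, found at offsets 1, 2, 3; take the smallest, offset 1.
next_char = character at position 4 + 3 = 7 -> 'c'

Best match: offset=1, length=3 (matching 'ddd' starting at position 3)
LZ77 triple: (1, 3, 'c')


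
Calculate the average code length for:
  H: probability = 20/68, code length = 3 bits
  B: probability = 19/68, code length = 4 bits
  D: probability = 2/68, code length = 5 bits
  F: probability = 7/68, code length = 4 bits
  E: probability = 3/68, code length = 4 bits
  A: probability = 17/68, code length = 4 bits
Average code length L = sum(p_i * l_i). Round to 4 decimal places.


Weighted contributions p_i * l_i:
  H: (20/68) * 3 = 60/68
  B: (19/68) * 4 = 76/68
  D: (2/68) * 5 = 10/68
  F: (7/68) * 4 = 28/68
  E: (3/68) * 4 = 12/68
  A: (17/68) * 4 = 68/68
Sum = (60 + 76 + 10 + 28 + 12 + 68)/68 = 254/68

L = 254/68 = 3.7353 bits/symbol


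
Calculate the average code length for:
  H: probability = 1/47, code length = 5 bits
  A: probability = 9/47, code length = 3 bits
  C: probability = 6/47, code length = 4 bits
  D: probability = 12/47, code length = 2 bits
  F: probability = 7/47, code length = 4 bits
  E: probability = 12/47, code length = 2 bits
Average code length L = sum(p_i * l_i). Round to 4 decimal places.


Weighted contributions p_i * l_i:
  H: (1/47) * 5 = 5/47
  A: (9/47) * 3 = 27/47
  C: (6/47) * 4 = 24/47
  D: (12/47) * 2 = 24/47
  F: (7/47) * 4 = 28/47
  E: (12/47) * 2 = 24/47
Sum = (5 + 27 + 24 + 24 + 28 + 24)/47 = 132/47

L = 132/47 = 2.8085 bits/symbol


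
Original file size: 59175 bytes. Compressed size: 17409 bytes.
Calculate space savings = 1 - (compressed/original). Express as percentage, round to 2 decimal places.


ratio = compressed/original = 17409/59175 = 0.294195
savings = 1 - ratio = 1 - 0.294195 = 0.705805
as a percentage: 0.705805 * 100 = 70.58%

Space savings = 1 - 17409/59175 = 70.58%


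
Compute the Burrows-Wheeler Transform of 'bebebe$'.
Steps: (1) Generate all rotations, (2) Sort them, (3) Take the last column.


Rotations (sorted):
  0: $bebebe -> last char: e
  1: be$bebe -> last char: e
  2: bebe$be -> last char: e
  3: bebebe$ -> last char: $
  4: e$bebeb -> last char: b
  5: ebe$beb -> last char: b
  6: ebebe$b -> last char: b


BWT = eee$bbb


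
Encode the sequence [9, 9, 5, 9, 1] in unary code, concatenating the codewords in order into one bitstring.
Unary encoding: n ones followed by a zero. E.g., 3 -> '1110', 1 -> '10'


Encode each number as n ones followed by a terminating 0:
  9 -> 1111111110 (10 bits)
  9 -> 1111111110 (10 bits)
  5 -> 111110 (6 bits)
  9 -> 1111111110 (10 bits)
  1 -> 10 (2 bits)
Total length = 10 + 10 + 6 + 10 + 2 = 38 bits.

Unary([9, 9, 5, 9, 1]) = 11111111101111111110111110111111111010 (38 bits)


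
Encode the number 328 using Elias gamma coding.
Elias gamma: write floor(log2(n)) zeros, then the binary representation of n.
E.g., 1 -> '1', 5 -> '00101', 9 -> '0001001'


num_bits = floor(log2(328)) + 1 = 9
leading_zeros = num_bits - 1 = 8
binary(328) = 101001000

Elias gamma(328) = '00000000' + '101001000' = 00000000101001000 (17 bits)


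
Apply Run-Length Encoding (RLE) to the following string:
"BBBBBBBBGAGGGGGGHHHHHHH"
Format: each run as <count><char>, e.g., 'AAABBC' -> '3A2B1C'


Scanning runs left to right:
  i=0: run of 'B' x 8 -> '8B'
  i=8: run of 'G' x 1 -> '1G'
  i=9: run of 'A' x 1 -> '1A'
  i=10: run of 'G' x 6 -> '6G'
  i=16: run of 'H' x 7 -> '7H'

RLE = 8B1G1A6G7H


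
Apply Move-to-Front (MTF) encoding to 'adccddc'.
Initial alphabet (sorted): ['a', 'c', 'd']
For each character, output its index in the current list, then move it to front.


MTF encoding:
'a': index 0 in ['a', 'c', 'd'] -> ['a', 'c', 'd']
'd': index 2 in ['a', 'c', 'd'] -> ['d', 'a', 'c']
'c': index 2 in ['d', 'a', 'c'] -> ['c', 'd', 'a']
'c': index 0 in ['c', 'd', 'a'] -> ['c', 'd', 'a']
'd': index 1 in ['c', 'd', 'a'] -> ['d', 'c', 'a']
'd': index 0 in ['d', 'c', 'a'] -> ['d', 'c', 'a']
'c': index 1 in ['d', 'c', 'a'] -> ['c', 'd', 'a']


Output: [0, 2, 2, 0, 1, 0, 1]


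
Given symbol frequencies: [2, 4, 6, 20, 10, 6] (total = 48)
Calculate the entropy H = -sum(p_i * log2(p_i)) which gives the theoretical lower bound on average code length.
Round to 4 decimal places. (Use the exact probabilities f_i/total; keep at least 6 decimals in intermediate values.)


Per-symbol terms -p_i * log2(p_i) with p_i = f_i/48:
  p = 2/48 = 0.041667: log2(p) = -4.584963, -p*log2(p) = 0.191040
  p = 4/48 = 0.083333: log2(p) = -3.584963, -p*log2(p) = 0.298747
  p = 6/48 = 0.125000: log2(p) = -3.000000, -p*log2(p) = 0.375000
  p = 20/48 = 0.416667: log2(p) = -1.263034, -p*log2(p) = 0.526264
  p = 10/48 = 0.208333: log2(p) = -2.263034, -p*log2(p) = 0.471466
  p = 6/48 = 0.125000: log2(p) = -3.000000, -p*log2(p) = 0.375000
H = 0.191040 + 0.298747 + 0.375000 + 0.526264 + 0.471466 + 0.375000 = 2.237517

H = 2.2375 bits/symbol


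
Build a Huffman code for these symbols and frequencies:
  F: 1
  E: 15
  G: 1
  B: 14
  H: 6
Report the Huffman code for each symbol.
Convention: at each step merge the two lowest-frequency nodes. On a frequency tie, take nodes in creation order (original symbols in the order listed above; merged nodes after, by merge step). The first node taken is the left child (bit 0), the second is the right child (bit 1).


Huffman tree construction:
Step 1: Merge F(1) + G(1) = 2
Step 2: Merge (F+G)(2) + H(6) = 8
Step 3: Merge ((F+G)+H)(8) + B(14) = 22
Step 4: Merge E(15) + (((F+G)+H)+B)(22) = 37
Read each symbol's code off the tree from the root (left child = 0, right child = 1).

Codes:
  F: 1000 (length 4)
  E: 0 (length 1)
  G: 1001 (length 4)
  B: 11 (length 2)
  H: 101 (length 3)
Average code length: 69/37 = 1.8649 bits/symbol


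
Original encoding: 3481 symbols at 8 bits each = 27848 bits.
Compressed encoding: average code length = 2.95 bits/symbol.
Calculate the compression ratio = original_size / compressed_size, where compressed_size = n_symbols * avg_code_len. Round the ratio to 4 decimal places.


original_size = n_symbols * orig_bits = 3481 * 8 = 27848 bits
compressed_size = n_symbols * avg_code_len = 3481 * 2.95 = 10268.95 bits
ratio = original_size / compressed_size = 27848 / 10268.95 = 2.7119

Compression ratio = 2.7119


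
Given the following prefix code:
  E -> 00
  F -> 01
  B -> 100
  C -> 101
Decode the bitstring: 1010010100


Decoding step by step:
Bits 101 -> C
Bits 00 -> E
Bits 101 -> C
Bits 00 -> E


Decoded message: CECE


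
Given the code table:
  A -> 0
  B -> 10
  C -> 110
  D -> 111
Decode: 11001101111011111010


Decoding:
110 -> C
0 -> A
110 -> C
111 -> D
10 -> B
111 -> D
110 -> C
10 -> B


Result: CACDBDCB


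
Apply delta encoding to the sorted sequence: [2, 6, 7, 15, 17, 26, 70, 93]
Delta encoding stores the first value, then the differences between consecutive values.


First value: 2
Deltas:
  6 - 2 = 4
  7 - 6 = 1
  15 - 7 = 8
  17 - 15 = 2
  26 - 17 = 9
  70 - 26 = 44
  93 - 70 = 23


Delta encoded: [2, 4, 1, 8, 2, 9, 44, 23]


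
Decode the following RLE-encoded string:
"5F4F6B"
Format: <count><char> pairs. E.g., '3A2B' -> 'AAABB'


Expanding each <count><char> pair:
  5F -> 'FFFFF'
  4F -> 'FFFF'
  6B -> 'BBBBBB'

Decoded = FFFFFFFFFBBBBBB


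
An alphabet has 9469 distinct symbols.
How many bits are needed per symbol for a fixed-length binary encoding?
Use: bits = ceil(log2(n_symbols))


log2(9469) = 13.209
Bracket: 2^13 = 8192 < 9469 <= 2^14 = 16384
So ceil(log2(9469)) = 14

bits = ceil(log2(9469)) = ceil(13.209) = 14 bits


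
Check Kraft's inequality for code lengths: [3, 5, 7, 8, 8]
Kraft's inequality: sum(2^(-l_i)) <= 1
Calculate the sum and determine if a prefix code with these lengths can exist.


Sum = 2^(-3) + 2^(-5) + 2^(-7) + 2^(-8) + 2^(-8)
    = 0.125 + 0.03125 + 0.0078125 + 0.00390625 + 0.00390625
    = 44/256 = 0.171875
Since 0.171875 <= 1, Kraft's inequality IS satisfied.
A prefix code with these lengths CAN exist.

Kraft sum = 0.171875. Satisfied.


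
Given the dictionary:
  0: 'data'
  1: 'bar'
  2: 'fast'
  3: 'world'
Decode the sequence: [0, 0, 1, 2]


Look up each index in the dictionary:
  0 -> 'data'
  0 -> 'data'
  1 -> 'bar'
  2 -> 'fast'

Decoded: "data data bar fast"


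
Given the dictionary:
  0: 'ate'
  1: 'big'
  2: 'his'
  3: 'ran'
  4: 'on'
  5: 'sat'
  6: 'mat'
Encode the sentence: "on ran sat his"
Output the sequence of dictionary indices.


Look up each word in the dictionary:
  'on' -> 4
  'ran' -> 3
  'sat' -> 5
  'his' -> 2

Encoded: [4, 3, 5, 2]


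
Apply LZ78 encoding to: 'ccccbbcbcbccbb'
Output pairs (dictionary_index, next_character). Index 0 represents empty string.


LZ78 encoding steps:
Dictionary: {0: ''}
Step 1: w='' (idx 0), next='c' -> output (0, 'c'), add 'c' as idx 1
Step 2: w='c' (idx 1), next='c' -> output (1, 'c'), add 'cc' as idx 2
Step 3: w='c' (idx 1), next='b' -> output (1, 'b'), add 'cb' as idx 3
Step 4: w='' (idx 0), next='b' -> output (0, 'b'), add 'b' as idx 4
Step 5: w='cb' (idx 3), next='c' -> output (3, 'c'), add 'cbc' as idx 5
Step 6: w='b' (idx 4), next='c' -> output (4, 'c'), add 'bc' as idx 6
Step 7: w='cb' (idx 3), next='b' -> output (3, 'b'), add 'cbb' as idx 7


Encoded: [(0, 'c'), (1, 'c'), (1, 'b'), (0, 'b'), (3, 'c'), (4, 'c'), (3, 'b')]


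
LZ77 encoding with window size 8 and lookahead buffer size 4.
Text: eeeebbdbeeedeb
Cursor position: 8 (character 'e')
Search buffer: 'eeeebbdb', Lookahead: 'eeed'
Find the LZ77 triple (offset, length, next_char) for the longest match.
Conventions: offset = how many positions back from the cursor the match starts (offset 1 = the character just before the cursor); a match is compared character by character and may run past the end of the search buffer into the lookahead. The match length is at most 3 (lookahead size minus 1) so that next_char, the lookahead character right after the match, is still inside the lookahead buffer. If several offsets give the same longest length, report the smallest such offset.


Try each offset into the search buffer:
  offset=1 (pos 7, char 'b'): match length 0
  offset=2 (pos 6, char 'd'): match length 0
  offset=3 (pos 5, char 'b'): match length 0
  offset=4 (pos 4, char 'b'): match length 0
  offset=5 (pos 3, char 'e'): match length 1
  offset=6 (pos 2, char 'e'): match length 2
  offset=7 (pos 1, char 'e'): match length 3
  offset=8 (pos 0, char 'e'): match length 3
Longest match has length 3, found at offsets 7, 8; take the smallest, offset 7.
next_char = character at position 8 + 3 = 11 -> 'd'

Best match: offset=7, length=3 (matching 'eee' starting at position 1)
LZ77 triple: (7, 3, 'd')


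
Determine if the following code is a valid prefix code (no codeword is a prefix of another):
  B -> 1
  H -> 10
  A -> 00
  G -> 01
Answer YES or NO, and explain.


Checking each pair (does one codeword prefix another?):
  B='1' vs H='10': prefix -- VIOLATION

NO -- this is NOT a valid prefix code. B (1) is a prefix of H (10).


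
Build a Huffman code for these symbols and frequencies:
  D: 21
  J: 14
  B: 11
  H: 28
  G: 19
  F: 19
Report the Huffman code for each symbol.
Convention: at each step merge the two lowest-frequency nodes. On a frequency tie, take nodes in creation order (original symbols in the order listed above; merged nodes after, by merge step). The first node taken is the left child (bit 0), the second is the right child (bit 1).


Huffman tree construction:
Step 1: Merge B(11) + J(14) = 25
Step 2: Merge G(19) + F(19) = 38
Step 3: Merge D(21) + (B+J)(25) = 46
Step 4: Merge H(28) + (G+F)(38) = 66
Step 5: Merge (D+(B+J))(46) + (H+(G+F))(66) = 112
Read each symbol's code off the tree from the root (left child = 0, right child = 1).

Codes:
  D: 00 (length 2)
  J: 011 (length 3)
  B: 010 (length 3)
  H: 10 (length 2)
  G: 110 (length 3)
  F: 111 (length 3)
Average code length: 287/112 = 2.5625 bits/symbol


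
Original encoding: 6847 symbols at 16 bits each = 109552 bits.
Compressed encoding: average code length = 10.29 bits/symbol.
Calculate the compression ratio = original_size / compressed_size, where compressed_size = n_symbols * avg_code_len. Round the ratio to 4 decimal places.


original_size = n_symbols * orig_bits = 6847 * 16 = 109552 bits
compressed_size = n_symbols * avg_code_len = 6847 * 10.29 = 70455.63 bits
ratio = original_size / compressed_size = 109552 / 70455.63 = 1.5549

Compression ratio = 1.5549


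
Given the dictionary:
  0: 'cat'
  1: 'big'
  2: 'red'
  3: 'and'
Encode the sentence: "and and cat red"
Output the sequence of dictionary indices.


Look up each word in the dictionary:
  'and' -> 3
  'and' -> 3
  'cat' -> 0
  'red' -> 2

Encoded: [3, 3, 0, 2]


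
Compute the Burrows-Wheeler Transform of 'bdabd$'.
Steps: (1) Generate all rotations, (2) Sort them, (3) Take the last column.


Rotations (sorted):
  0: $bdabd -> last char: d
  1: abd$bd -> last char: d
  2: bd$bda -> last char: a
  3: bdabd$ -> last char: $
  4: d$bdab -> last char: b
  5: dabd$b -> last char: b


BWT = dda$bb


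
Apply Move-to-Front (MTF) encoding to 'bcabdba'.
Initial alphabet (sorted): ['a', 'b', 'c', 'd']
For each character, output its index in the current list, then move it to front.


MTF encoding:
'b': index 1 in ['a', 'b', 'c', 'd'] -> ['b', 'a', 'c', 'd']
'c': index 2 in ['b', 'a', 'c', 'd'] -> ['c', 'b', 'a', 'd']
'a': index 2 in ['c', 'b', 'a', 'd'] -> ['a', 'c', 'b', 'd']
'b': index 2 in ['a', 'c', 'b', 'd'] -> ['b', 'a', 'c', 'd']
'd': index 3 in ['b', 'a', 'c', 'd'] -> ['d', 'b', 'a', 'c']
'b': index 1 in ['d', 'b', 'a', 'c'] -> ['b', 'd', 'a', 'c']
'a': index 2 in ['b', 'd', 'a', 'c'] -> ['a', 'b', 'd', 'c']


Output: [1, 2, 2, 2, 3, 1, 2]


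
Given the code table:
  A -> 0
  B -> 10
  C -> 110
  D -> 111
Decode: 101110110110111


Decoding:
10 -> B
111 -> D
0 -> A
110 -> C
110 -> C
111 -> D


Result: BDACCD


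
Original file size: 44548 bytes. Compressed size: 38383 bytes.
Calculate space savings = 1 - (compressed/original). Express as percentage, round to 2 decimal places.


ratio = compressed/original = 38383/44548 = 0.86161
savings = 1 - ratio = 1 - 0.86161 = 0.13839
as a percentage: 0.13839 * 100 = 13.84%

Space savings = 1 - 38383/44548 = 13.84%


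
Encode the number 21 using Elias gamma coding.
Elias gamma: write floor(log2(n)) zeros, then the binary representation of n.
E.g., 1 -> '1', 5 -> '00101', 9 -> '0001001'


num_bits = floor(log2(21)) + 1 = 5
leading_zeros = num_bits - 1 = 4
binary(21) = 10101

Elias gamma(21) = '0000' + '10101' = 000010101 (9 bits)


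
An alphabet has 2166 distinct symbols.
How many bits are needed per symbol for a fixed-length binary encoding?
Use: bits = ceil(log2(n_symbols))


log2(2166) = 11.0808
Bracket: 2^11 = 2048 < 2166 <= 2^12 = 4096
So ceil(log2(2166)) = 12

bits = ceil(log2(2166)) = ceil(11.0808) = 12 bits


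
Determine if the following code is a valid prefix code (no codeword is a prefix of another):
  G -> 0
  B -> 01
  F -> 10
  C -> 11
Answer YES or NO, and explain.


Checking each pair (does one codeword prefix another?):
  G='0' vs B='01': prefix -- VIOLATION

NO -- this is NOT a valid prefix code. G (0) is a prefix of B (01).


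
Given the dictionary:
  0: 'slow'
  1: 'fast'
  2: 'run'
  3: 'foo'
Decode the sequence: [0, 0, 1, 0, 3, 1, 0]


Look up each index in the dictionary:
  0 -> 'slow'
  0 -> 'slow'
  1 -> 'fast'
  0 -> 'slow'
  3 -> 'foo'
  1 -> 'fast'
  0 -> 'slow'

Decoded: "slow slow fast slow foo fast slow"


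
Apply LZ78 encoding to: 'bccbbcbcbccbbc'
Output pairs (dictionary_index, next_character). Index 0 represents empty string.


LZ78 encoding steps:
Dictionary: {0: ''}
Step 1: w='' (idx 0), next='b' -> output (0, 'b'), add 'b' as idx 1
Step 2: w='' (idx 0), next='c' -> output (0, 'c'), add 'c' as idx 2
Step 3: w='c' (idx 2), next='b' -> output (2, 'b'), add 'cb' as idx 3
Step 4: w='b' (idx 1), next='c' -> output (1, 'c'), add 'bc' as idx 4
Step 5: w='bc' (idx 4), next='b' -> output (4, 'b'), add 'bcb' as idx 5
Step 6: w='c' (idx 2), next='c' -> output (2, 'c'), add 'cc' as idx 6
Step 7: w='b' (idx 1), next='b' -> output (1, 'b'), add 'bb' as idx 7
Step 8: w='c' (idx 2), end of input -> output (2, '')


Encoded: [(0, 'b'), (0, 'c'), (2, 'b'), (1, 'c'), (4, 'b'), (2, 'c'), (1, 'b'), (2, '')]


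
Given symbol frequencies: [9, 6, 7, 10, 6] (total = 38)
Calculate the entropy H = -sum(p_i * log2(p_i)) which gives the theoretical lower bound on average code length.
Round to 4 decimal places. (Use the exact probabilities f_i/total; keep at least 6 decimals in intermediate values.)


Per-symbol terms -p_i * log2(p_i) with p_i = f_i/38:
  p = 9/38 = 0.236842: log2(p) = -2.078003, -p*log2(p) = 0.492158
  p = 6/38 = 0.157895: log2(p) = -2.662965, -p*log2(p) = 0.420468
  p = 7/38 = 0.184211: log2(p) = -2.440573, -p*log2(p) = 0.449579
  p = 10/38 = 0.263158: log2(p) = -1.925999, -p*log2(p) = 0.506842
  p = 6/38 = 0.157895: log2(p) = -2.662965, -p*log2(p) = 0.420468
H = 0.492158 + 0.420468 + 0.449579 + 0.506842 + 0.420468 = 2.289515

H = 2.2895 bits/symbol


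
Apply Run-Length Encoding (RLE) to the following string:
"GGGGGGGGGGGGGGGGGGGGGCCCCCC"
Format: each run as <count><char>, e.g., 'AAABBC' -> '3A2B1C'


Scanning runs left to right:
  i=0: run of 'G' x 21 -> '21G'
  i=21: run of 'C' x 6 -> '6C'

RLE = 21G6C


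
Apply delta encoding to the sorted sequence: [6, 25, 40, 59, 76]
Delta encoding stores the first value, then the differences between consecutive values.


First value: 6
Deltas:
  25 - 6 = 19
  40 - 25 = 15
  59 - 40 = 19
  76 - 59 = 17


Delta encoded: [6, 19, 15, 19, 17]


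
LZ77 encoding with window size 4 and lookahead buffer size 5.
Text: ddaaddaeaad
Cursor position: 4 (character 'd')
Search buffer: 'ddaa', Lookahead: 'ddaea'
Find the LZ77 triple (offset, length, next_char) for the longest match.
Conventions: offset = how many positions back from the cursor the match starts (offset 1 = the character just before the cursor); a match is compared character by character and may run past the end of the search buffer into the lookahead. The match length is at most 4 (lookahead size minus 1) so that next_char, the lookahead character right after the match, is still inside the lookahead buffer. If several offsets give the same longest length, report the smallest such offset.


Try each offset into the search buffer:
  offset=1 (pos 3, char 'a'): match length 0
  offset=2 (pos 2, char 'a'): match length 0
  offset=3 (pos 1, char 'd'): match length 1
  offset=4 (pos 0, char 'd'): match length 3
Longest match has length 3 at offset 4.
next_char = character at position 4 + 3 = 7 -> 'e'

Best match: offset=4, length=3 (matching 'dda' starting at position 0)
LZ77 triple: (4, 3, 'e')


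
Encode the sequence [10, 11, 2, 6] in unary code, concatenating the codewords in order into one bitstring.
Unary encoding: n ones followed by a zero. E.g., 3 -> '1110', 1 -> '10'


Encode each number as n ones followed by a terminating 0:
  10 -> 11111111110 (11 bits)
  11 -> 111111111110 (12 bits)
  2 -> 110 (3 bits)
  6 -> 1111110 (7 bits)
Total length = 11 + 12 + 3 + 7 = 33 bits.

Unary([10, 11, 2, 6]) = 111111111101111111111101101111110 (33 bits)


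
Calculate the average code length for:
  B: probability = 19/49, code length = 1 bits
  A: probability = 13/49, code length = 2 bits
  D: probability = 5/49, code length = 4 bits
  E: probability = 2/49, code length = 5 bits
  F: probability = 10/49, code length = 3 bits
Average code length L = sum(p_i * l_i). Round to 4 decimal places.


Weighted contributions p_i * l_i:
  B: (19/49) * 1 = 19/49
  A: (13/49) * 2 = 26/49
  D: (5/49) * 4 = 20/49
  E: (2/49) * 5 = 10/49
  F: (10/49) * 3 = 30/49
Sum = (19 + 26 + 20 + 10 + 30)/49 = 105/49

L = 105/49 = 2.1429 bits/symbol


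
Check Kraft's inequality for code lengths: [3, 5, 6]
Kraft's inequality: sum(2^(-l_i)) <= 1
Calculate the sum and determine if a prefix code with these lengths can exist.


Sum = 2^(-3) + 2^(-5) + 2^(-6)
    = 0.125 + 0.03125 + 0.015625
    = 11/64 = 0.171875
Since 0.171875 <= 1, Kraft's inequality IS satisfied.
A prefix code with these lengths CAN exist.

Kraft sum = 0.171875. Satisfied.


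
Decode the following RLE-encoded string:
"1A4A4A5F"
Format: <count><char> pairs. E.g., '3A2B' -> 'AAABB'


Expanding each <count><char> pair:
  1A -> 'A'
  4A -> 'AAAA'
  4A -> 'AAAA'
  5F -> 'FFFFF'

Decoded = AAAAAAAAAFFFFF


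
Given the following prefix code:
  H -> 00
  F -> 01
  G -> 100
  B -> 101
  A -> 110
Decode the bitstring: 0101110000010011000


Decoding step by step:
Bits 01 -> F
Bits 01 -> F
Bits 110 -> A
Bits 00 -> H
Bits 00 -> H
Bits 100 -> G
Bits 110 -> A
Bits 00 -> H


Decoded message: FFAHHGAH


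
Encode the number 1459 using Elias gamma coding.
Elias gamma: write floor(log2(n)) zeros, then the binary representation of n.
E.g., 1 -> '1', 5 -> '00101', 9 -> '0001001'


num_bits = floor(log2(1459)) + 1 = 11
leading_zeros = num_bits - 1 = 10
binary(1459) = 10110110011

Elias gamma(1459) = '0000000000' + '10110110011' = 000000000010110110011 (21 bits)


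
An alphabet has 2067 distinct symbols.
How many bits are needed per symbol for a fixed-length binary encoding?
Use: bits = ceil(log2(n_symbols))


log2(2067) = 11.0133
Bracket: 2^11 = 2048 < 2067 <= 2^12 = 4096
So ceil(log2(2067)) = 12

bits = ceil(log2(2067)) = ceil(11.0133) = 12 bits


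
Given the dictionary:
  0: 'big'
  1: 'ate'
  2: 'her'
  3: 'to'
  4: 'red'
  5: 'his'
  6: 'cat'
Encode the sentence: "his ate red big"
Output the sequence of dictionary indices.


Look up each word in the dictionary:
  'his' -> 5
  'ate' -> 1
  'red' -> 4
  'big' -> 0

Encoded: [5, 1, 4, 0]


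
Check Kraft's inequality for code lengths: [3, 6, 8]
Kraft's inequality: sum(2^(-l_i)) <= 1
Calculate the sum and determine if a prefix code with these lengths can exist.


Sum = 2^(-3) + 2^(-6) + 2^(-8)
    = 0.125 + 0.015625 + 0.00390625
    = 37/256 = 0.14453125
Since 0.14453125 <= 1, Kraft's inequality IS satisfied.
A prefix code with these lengths CAN exist.

Kraft sum = 0.14453125. Satisfied.


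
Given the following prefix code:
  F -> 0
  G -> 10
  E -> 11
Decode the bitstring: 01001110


Decoding step by step:
Bits 0 -> F
Bits 10 -> G
Bits 0 -> F
Bits 11 -> E
Bits 10 -> G


Decoded message: FGFEG


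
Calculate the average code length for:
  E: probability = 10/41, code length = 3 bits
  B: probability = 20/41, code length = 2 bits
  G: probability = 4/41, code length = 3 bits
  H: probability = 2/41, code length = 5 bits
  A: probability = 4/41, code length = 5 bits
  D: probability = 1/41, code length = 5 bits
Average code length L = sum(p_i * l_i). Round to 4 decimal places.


Weighted contributions p_i * l_i:
  E: (10/41) * 3 = 30/41
  B: (20/41) * 2 = 40/41
  G: (4/41) * 3 = 12/41
  H: (2/41) * 5 = 10/41
  A: (4/41) * 5 = 20/41
  D: (1/41) * 5 = 5/41
Sum = (30 + 40 + 12 + 10 + 20 + 5)/41 = 117/41

L = 117/41 = 2.8537 bits/symbol


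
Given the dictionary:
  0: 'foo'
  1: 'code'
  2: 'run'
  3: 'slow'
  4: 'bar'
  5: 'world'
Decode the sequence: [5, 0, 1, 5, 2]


Look up each index in the dictionary:
  5 -> 'world'
  0 -> 'foo'
  1 -> 'code'
  5 -> 'world'
  2 -> 'run'

Decoded: "world foo code world run"


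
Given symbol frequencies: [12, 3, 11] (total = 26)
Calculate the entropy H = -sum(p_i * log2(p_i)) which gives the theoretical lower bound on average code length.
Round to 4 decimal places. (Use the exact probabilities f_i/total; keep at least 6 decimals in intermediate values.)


Per-symbol terms -p_i * log2(p_i) with p_i = f_i/26:
  p = 12/26 = 0.461538: log2(p) = -1.115477, -p*log2(p) = 0.514836
  p = 3/26 = 0.115385: log2(p) = -3.115477, -p*log2(p) = 0.359478
  p = 11/26 = 0.423077: log2(p) = -1.241008, -p*log2(p) = 0.525042
H = 0.514836 + 0.359478 + 0.525042 = 1.399356

H = 1.3994 bits/symbol


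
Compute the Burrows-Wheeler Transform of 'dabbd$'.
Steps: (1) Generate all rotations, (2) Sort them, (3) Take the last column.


Rotations (sorted):
  0: $dabbd -> last char: d
  1: abbd$d -> last char: d
  2: bbd$da -> last char: a
  3: bd$dab -> last char: b
  4: d$dabb -> last char: b
  5: dabbd$ -> last char: $


BWT = ddabb$


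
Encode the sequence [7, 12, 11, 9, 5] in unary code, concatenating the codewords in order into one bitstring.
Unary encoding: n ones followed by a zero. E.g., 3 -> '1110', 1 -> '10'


Encode each number as n ones followed by a terminating 0:
  7 -> 11111110 (8 bits)
  12 -> 1111111111110 (13 bits)
  11 -> 111111111110 (12 bits)
  9 -> 1111111110 (10 bits)
  5 -> 111110 (6 bits)
Total length = 8 + 13 + 12 + 10 + 6 = 49 bits.

Unary([7, 12, 11, 9, 5]) = 1111111011111111111101111111111101111111110111110 (49 bits)


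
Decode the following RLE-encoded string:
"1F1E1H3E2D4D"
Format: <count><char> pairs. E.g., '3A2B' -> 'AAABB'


Expanding each <count><char> pair:
  1F -> 'F'
  1E -> 'E'
  1H -> 'H'
  3E -> 'EEE'
  2D -> 'DD'
  4D -> 'DDDD'

Decoded = FEHEEEDDDDDD


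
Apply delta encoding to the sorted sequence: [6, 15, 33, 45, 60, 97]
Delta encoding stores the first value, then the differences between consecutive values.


First value: 6
Deltas:
  15 - 6 = 9
  33 - 15 = 18
  45 - 33 = 12
  60 - 45 = 15
  97 - 60 = 37


Delta encoded: [6, 9, 18, 12, 15, 37]


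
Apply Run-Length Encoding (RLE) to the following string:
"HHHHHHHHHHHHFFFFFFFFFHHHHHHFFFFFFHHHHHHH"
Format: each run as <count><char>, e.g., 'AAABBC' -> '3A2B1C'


Scanning runs left to right:
  i=0: run of 'H' x 12 -> '12H'
  i=12: run of 'F' x 9 -> '9F'
  i=21: run of 'H' x 6 -> '6H'
  i=27: run of 'F' x 6 -> '6F'
  i=33: run of 'H' x 7 -> '7H'

RLE = 12H9F6H6F7H


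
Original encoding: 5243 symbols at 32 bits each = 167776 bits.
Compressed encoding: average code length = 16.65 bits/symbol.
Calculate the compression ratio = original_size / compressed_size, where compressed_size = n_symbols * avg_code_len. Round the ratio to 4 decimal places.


original_size = n_symbols * orig_bits = 5243 * 32 = 167776 bits
compressed_size = n_symbols * avg_code_len = 5243 * 16.65 = 87295.95 bits
ratio = original_size / compressed_size = 167776 / 87295.95 = 1.9219

Compression ratio = 1.9219


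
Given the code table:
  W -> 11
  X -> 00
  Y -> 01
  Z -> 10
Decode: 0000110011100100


Decoding:
00 -> X
00 -> X
11 -> W
00 -> X
11 -> W
10 -> Z
01 -> Y
00 -> X


Result: XXWXWZYX


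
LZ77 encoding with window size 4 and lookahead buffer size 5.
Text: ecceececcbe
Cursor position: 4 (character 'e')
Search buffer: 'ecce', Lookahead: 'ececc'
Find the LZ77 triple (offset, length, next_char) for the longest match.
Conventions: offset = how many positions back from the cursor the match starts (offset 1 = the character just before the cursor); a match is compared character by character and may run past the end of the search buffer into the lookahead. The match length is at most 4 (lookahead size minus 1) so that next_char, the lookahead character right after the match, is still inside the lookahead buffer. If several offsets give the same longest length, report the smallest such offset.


Try each offset into the search buffer:
  offset=1 (pos 3, char 'e'): match length 1
  offset=2 (pos 2, char 'c'): match length 0
  offset=3 (pos 1, char 'c'): match length 0
  offset=4 (pos 0, char 'e'): match length 2
Longest match has length 2 at offset 4.
next_char = character at position 4 + 2 = 6 -> 'e'

Best match: offset=4, length=2 (matching 'ec' starting at position 0)
LZ77 triple: (4, 2, 'e')


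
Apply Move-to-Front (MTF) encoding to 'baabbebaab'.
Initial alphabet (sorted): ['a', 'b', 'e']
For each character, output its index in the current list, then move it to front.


MTF encoding:
'b': index 1 in ['a', 'b', 'e'] -> ['b', 'a', 'e']
'a': index 1 in ['b', 'a', 'e'] -> ['a', 'b', 'e']
'a': index 0 in ['a', 'b', 'e'] -> ['a', 'b', 'e']
'b': index 1 in ['a', 'b', 'e'] -> ['b', 'a', 'e']
'b': index 0 in ['b', 'a', 'e'] -> ['b', 'a', 'e']
'e': index 2 in ['b', 'a', 'e'] -> ['e', 'b', 'a']
'b': index 1 in ['e', 'b', 'a'] -> ['b', 'e', 'a']
'a': index 2 in ['b', 'e', 'a'] -> ['a', 'b', 'e']
'a': index 0 in ['a', 'b', 'e'] -> ['a', 'b', 'e']
'b': index 1 in ['a', 'b', 'e'] -> ['b', 'a', 'e']


Output: [1, 1, 0, 1, 0, 2, 1, 2, 0, 1]
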